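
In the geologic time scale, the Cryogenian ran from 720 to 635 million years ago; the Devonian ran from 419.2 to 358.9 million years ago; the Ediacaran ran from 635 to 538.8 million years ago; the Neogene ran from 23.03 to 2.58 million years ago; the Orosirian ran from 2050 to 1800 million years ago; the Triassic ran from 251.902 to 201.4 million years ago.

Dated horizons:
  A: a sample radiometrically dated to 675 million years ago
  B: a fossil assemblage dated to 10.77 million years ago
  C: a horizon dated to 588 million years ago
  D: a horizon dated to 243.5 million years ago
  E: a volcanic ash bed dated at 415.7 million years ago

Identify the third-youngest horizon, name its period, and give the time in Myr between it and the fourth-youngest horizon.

E, in the Devonian; 172.3 million years to C

Sorted youngest-first by Ma: B (10.77), D (243.5), E (415.7), C (588), A (675).
The third youngest is E at 415.7 Ma, which lies in 419.2–358.9 Ma: the Devonian.
The fourth youngest is C at 588 Ma; separation = |415.7 − 588| = 172.3 Myr.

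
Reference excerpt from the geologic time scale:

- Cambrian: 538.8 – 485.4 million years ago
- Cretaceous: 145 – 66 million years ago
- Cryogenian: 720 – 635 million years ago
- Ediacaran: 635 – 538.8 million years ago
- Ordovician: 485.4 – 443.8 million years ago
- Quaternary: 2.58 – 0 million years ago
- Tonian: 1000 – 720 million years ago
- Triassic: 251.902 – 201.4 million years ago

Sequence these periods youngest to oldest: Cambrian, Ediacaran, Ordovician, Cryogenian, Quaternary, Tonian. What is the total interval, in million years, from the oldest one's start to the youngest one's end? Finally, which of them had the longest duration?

Quaternary, Ordovician, Cambrian, Ediacaran, Cryogenian, Tonian; total span 1000 Myr; longest is Tonian

From the excerpt: Cambrian 538.8–485.4; Ediacaran 635–538.8; Ordovician 485.4–443.8; Cryogenian 720–635; Quaternary 2.58–0; Tonian 1000–720 (Ma).
Larger Ma is earlier, so the oldest is Tonian and the youngest is Quaternary; youngest to oldest: Quaternary, Ordovician, Cambrian, Ediacaran, Cryogenian, Tonian.
Oldest start 1000 minus youngest end 0 gives 1000 Myr overall.
Individual lengths (start − end): Cambrian 53.4; Tonian 280; Ediacaran 96.2; Ordovician 41.6; Quaternary 2.58; Cryogenian 85. The largest is Tonian at 280 Myr.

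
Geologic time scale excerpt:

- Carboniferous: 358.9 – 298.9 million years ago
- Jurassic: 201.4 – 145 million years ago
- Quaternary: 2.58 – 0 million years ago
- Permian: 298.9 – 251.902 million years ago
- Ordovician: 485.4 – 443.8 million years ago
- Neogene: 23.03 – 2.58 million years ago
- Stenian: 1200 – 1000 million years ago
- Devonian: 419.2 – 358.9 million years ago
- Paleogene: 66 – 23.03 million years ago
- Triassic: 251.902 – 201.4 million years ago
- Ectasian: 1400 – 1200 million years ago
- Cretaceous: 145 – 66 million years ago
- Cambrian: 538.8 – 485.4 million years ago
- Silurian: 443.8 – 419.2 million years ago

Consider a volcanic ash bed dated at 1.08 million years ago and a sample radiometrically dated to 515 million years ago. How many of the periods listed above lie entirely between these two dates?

The older date is 515 Ma and the younger is 1.08 Ma.
Periods with start < 515 and end > 1.08 Ma: Ordovician (485.4–443.8), Silurian (443.8–419.2), Devonian (419.2–358.9), Carboniferous (358.9–298.9), Permian (298.9–251.902), Triassic (251.902–201.4), Jurassic (201.4–145), Cretaceous (145–66), Paleogene (66–23.03), Neogene (23.03–2.58).
That is 10 complete periods.

10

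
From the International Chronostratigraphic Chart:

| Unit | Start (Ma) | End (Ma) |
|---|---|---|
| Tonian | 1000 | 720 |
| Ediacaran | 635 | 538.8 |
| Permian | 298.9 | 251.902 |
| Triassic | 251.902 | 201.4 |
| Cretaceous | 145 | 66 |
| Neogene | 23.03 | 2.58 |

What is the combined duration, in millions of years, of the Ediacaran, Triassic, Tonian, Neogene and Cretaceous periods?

Duration is start − end for each: (635 − 538.8) + (251.902 − 201.4) + (1000 − 720) + (23.03 − 2.58) + (145 − 66).
That is 96.2 + 50.502 + 280 + 20.45 + 79, which totals 526.152 million years.

526.152 million years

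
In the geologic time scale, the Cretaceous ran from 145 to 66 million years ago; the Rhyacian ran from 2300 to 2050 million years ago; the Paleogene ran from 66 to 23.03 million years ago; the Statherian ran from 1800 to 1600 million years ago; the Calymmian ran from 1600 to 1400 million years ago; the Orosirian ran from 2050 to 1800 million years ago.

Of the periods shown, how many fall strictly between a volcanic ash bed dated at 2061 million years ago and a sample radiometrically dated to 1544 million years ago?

2

2061 Ma sits inside the Rhyacian (2300–2050) and 1544 Ma inside the Calymmian (1600–1400); neither of those is wholly between the two dates.
The listed periods lying completely between them are Orosirian, Statherian — 2 in all.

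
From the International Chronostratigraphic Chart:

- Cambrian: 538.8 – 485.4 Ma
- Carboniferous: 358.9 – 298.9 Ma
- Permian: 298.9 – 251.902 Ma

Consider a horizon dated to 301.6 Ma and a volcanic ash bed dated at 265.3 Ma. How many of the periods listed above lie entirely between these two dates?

Checking each listed span, none has both start < 301.6 Ma and end > 265.3 Ma — every period straddles one of the two dates or lies outside them — so the count is 0.

0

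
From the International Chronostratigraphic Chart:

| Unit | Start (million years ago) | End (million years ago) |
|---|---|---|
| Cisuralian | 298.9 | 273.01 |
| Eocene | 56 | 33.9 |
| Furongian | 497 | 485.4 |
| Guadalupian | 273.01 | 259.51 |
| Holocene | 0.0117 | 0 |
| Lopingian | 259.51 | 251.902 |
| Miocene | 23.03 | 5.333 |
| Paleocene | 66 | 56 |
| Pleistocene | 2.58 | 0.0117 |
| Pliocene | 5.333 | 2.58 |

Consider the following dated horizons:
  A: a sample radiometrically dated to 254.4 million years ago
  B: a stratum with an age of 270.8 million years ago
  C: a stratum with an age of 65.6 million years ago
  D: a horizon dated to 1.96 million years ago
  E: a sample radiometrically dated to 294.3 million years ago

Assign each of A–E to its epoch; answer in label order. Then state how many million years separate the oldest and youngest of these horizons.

A — Lopingian; B — Guadalupian; C — Paleocene; D — Pleistocene; E — Cisuralian; span 292.34 million years

Match each age against the start–end ranges in the excerpt: A = 254.4 Ma → Lopingian (259.51–251.902); B = 270.8 Ma → Guadalupian (273.01–259.51); C = 65.6 Ma → Paleocene (66–56); D = 1.96 Ma → Pleistocene (2.58–0.0117); E = 294.3 Ma → Cisuralian (298.9–273.01).
The largest age is 294.3 Ma and the smallest is 1.96 Ma; their difference is 292.34 Myr.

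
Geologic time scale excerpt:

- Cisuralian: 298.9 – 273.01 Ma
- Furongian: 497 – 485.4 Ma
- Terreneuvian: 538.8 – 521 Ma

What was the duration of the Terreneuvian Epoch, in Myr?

17.8 million years

538.8 − 521 = 17.8 million years.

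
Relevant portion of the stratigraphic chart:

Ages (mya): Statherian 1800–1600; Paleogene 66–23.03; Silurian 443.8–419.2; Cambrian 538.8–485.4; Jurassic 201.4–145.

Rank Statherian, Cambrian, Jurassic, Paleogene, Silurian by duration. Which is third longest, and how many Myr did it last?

Start − end for each: Statherian 1800 − 1600 = 200; Cambrian 538.8 − 485.4 = 53.4; Jurassic 201.4 − 145 = 56.4; Paleogene 66 − 23.03 = 42.97; Silurian 443.8 − 419.2 = 24.6.
Ranking these from longest: Statherian > Jurassic > Cambrian > Paleogene > Silurian.
Position 3 in that ranking is Cambrian, which lasted 53.4 Myr.

Cambrian, 53.4 million years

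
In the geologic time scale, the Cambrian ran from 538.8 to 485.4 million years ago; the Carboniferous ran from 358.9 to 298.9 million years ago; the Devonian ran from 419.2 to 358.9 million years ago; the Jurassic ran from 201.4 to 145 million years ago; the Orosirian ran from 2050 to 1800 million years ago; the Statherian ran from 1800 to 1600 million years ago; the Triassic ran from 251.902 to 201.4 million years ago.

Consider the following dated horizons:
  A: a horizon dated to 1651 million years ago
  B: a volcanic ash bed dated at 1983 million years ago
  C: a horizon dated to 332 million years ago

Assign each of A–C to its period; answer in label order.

A: 1651 Ma lies in 1800–1600 Ma, so Statherian.
B: 1983 Ma lies in 2050–1800 Ma, so Orosirian.
C: 332 Ma lies in 358.9–298.9 Ma, so Carboniferous.

A — Statherian; B — Orosirian; C — Carboniferous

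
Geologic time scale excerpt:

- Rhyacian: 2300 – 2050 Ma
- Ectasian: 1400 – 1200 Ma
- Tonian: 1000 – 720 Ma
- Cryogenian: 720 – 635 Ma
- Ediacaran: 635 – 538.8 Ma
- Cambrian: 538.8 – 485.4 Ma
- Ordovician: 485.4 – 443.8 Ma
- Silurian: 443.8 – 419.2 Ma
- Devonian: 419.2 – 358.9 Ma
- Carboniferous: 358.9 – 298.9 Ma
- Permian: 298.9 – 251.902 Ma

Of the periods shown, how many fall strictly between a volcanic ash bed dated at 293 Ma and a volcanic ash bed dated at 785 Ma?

7

The older date is 785 Ma and the younger is 293 Ma.
Periods with start < 785 and end > 293 Ma: Cryogenian (720–635), Ediacaran (635–538.8), Cambrian (538.8–485.4), Ordovician (485.4–443.8), Silurian (443.8–419.2), Devonian (419.2–358.9), Carboniferous (358.9–298.9).
That is 7 complete periods.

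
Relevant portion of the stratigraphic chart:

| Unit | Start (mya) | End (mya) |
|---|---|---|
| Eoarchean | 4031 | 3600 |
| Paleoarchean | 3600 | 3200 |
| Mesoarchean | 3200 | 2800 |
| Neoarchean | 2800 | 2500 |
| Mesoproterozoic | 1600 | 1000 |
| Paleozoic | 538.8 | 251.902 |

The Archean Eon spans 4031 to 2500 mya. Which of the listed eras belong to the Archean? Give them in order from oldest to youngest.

Eras with both bounds inside 4031–2500 Ma: Eoarchean (4031–3600), Paleoarchean (3600–3200), Mesoarchean (3200–2800), Neoarchean (2800–2500).

Eoarchean, Paleoarchean, Mesoarchean, Neoarchean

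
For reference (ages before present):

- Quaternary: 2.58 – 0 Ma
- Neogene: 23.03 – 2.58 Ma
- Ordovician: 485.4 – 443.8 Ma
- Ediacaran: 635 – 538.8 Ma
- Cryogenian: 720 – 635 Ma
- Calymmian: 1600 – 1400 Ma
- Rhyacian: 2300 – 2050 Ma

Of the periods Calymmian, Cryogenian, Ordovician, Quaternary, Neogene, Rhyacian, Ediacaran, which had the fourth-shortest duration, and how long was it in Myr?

Durations: Calymmian 200; Cryogenian 85; Ordovician 41.6; Quaternary 2.58; Neogene 20.45; Rhyacian 250; Ediacaran 96.2 Myr.
Sorted shortest-first: Quaternary (2.58), Neogene (20.45), Ordovician (41.6), Cryogenian (85), Ediacaran (96.2), Calymmian (200), Rhyacian (250).
The fourth shortest is Cryogenian at 85 Myr.

Cryogenian, 85 million years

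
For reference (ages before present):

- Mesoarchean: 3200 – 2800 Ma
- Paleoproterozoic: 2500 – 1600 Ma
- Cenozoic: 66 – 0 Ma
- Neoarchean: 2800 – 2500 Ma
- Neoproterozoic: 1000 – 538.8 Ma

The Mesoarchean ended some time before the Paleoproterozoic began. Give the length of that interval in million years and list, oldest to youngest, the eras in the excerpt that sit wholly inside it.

End of Mesoarchean = 2800 Ma; start of Paleoproterozoic = 2500 Ma.
Gap = 2800 − 2500 = 300 Myr.
Eras wholly inside 2800–2500 Ma: Neoarchean (2800–2500).

300 million years; Neoarchean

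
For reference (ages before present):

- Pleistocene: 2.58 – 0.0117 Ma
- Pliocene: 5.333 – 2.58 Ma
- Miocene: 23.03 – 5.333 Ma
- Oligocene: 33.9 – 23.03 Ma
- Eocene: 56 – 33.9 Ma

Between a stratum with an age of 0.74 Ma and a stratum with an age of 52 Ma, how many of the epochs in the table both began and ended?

52 Ma sits inside the Eocene (56–33.9) and 0.74 Ma inside the Pleistocene (2.58–0.0117); neither of those is wholly between the two dates.
The listed epochs lying completely between them are Oligocene, Miocene, Pliocene — 3 in all.

3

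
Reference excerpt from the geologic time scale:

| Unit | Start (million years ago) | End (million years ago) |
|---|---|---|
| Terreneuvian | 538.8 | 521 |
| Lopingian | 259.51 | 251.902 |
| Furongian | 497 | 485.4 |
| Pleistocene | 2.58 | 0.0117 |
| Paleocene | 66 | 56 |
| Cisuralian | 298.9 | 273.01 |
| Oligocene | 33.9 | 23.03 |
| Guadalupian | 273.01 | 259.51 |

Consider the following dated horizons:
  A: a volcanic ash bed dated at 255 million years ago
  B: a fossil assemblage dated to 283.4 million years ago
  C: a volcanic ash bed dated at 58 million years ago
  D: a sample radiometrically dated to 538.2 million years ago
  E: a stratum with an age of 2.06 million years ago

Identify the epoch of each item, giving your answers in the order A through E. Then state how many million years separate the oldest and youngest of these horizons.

A: 255 Ma lies in 259.51–251.902 Ma, so Lopingian.
B: 283.4 Ma lies in 298.9–273.01 Ma, so Cisuralian.
C: 58 Ma lies in 66–56 Ma, so Paleocene.
D: 538.2 Ma lies in 538.8–521 Ma, so Terreneuvian.
E: 2.06 Ma lies in 2.58–0.0117 Ma, so Pleistocene.
Oldest = 538.2 Ma, youngest = 2.06 Ma → span 536.14 Myr.

A — Lopingian; B — Cisuralian; C — Paleocene; D — Terreneuvian; E — Pleistocene; span 536.14 million years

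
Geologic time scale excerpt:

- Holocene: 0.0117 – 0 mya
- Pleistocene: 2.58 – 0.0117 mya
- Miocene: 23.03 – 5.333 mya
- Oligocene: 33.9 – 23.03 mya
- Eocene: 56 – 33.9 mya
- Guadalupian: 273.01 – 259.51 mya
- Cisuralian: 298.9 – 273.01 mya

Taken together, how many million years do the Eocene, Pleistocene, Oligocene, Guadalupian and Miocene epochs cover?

66.7353 million years

Duration is start − end for each: (56 − 33.9) + (2.58 − 0.0117) + (33.9 − 23.03) + (273.01 − 259.51) + (23.03 − 5.333).
That is 22.1 + 2.5683 + 10.87 + 13.5 + 17.697, which totals 66.7353 million years.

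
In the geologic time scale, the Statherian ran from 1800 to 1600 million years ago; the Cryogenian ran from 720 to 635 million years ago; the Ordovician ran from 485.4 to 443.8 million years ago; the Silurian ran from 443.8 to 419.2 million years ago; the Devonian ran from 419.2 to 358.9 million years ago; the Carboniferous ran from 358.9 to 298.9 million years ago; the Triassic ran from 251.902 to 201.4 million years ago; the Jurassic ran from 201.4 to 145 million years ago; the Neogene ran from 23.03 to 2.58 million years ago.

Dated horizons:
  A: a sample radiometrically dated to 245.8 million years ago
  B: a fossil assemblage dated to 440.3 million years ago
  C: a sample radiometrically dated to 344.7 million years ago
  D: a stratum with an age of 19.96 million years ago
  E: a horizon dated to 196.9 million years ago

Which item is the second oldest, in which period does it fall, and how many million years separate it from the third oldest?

C, in the Carboniferous; 98.9 million years to A

Larger Ma means older, so oldest first: B 440.3 > C 344.7 > A 245.8 > E 196.9 > D 19.96.
Counting 2 along gives C (344.7 Ma); the excerpt puts that inside the Carboniferous, 358.9–298.9 Ma.
Next in line is A (245.8 Ma), and 344.7 − 245.8 = 98.9 Myr.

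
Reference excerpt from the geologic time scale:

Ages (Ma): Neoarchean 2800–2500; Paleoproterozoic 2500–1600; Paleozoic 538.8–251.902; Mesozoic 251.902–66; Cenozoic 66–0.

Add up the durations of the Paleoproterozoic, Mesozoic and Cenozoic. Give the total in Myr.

1151.902 million years

Duration is start − end for each: (2500 − 1600) + (251.902 − 66) + (66 − 0).
That is 900 + 185.902 + 66, which totals 1151.902 million years.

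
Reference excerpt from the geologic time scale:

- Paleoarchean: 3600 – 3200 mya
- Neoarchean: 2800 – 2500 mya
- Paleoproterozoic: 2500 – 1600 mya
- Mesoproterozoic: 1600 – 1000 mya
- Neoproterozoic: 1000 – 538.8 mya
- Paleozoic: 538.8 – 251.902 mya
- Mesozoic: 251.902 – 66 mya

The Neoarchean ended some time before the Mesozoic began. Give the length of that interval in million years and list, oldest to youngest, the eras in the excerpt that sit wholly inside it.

2248.098 million years; Paleoproterozoic, Mesoproterozoic, Neoproterozoic, Paleozoic

End of Neoarchean = 2500 Ma; start of Mesozoic = 251.902 Ma.
Gap = 2500 − 251.902 = 2248.098 Myr.
Eras wholly inside 2500–251.902 Ma: Paleoproterozoic (2500–1600), Mesoproterozoic (1600–1000), Neoproterozoic (1000–538.8), Paleozoic (538.8–251.902).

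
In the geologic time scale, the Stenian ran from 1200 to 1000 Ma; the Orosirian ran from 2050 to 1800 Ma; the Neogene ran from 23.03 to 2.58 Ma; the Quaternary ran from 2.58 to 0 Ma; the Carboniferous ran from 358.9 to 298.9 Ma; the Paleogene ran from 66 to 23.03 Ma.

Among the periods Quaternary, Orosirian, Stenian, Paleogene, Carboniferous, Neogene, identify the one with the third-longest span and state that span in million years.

Durations: Quaternary 2.58; Orosirian 250; Stenian 200; Paleogene 42.97; Carboniferous 60; Neogene 20.45 Myr.
Sorted longest-first: Orosirian (250), Stenian (200), Carboniferous (60), Paleogene (42.97), Neogene (20.45), Quaternary (2.58).
The third longest is Carboniferous at 60 Myr.

Carboniferous, 60 million years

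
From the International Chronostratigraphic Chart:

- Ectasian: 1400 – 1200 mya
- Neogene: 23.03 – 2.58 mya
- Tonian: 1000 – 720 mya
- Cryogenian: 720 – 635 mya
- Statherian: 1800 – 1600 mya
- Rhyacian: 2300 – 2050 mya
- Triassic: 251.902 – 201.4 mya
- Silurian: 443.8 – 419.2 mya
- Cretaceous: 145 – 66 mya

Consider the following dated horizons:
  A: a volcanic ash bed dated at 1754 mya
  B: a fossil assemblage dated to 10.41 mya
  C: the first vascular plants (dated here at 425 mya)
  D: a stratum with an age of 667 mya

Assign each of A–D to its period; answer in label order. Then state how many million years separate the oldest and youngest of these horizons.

Match each age against the start–end ranges in the excerpt: A = 1754 Ma → Statherian (1800–1600); B = 10.41 Ma → Neogene (23.03–2.58); C = 425 Ma → Silurian (443.8–419.2); D = 667 Ma → Cryogenian (720–635).
The largest age is 1754 Ma and the smallest is 10.41 Ma; their difference is 1743.59 Myr.

A — Statherian; B — Neogene; C — Silurian; D — Cryogenian; span 1743.59 million years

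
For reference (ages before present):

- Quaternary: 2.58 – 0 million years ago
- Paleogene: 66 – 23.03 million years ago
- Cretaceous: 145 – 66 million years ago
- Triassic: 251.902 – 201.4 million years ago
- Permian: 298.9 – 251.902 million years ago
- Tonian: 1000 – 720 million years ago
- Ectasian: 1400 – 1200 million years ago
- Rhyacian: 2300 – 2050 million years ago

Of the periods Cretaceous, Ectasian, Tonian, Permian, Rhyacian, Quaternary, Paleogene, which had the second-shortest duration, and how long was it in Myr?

Start − end for each: Cretaceous 145 − 66 = 79; Ectasian 1400 − 1200 = 200; Tonian 1000 − 720 = 280; Permian 298.9 − 251.902 = 46.998; Rhyacian 2300 − 2050 = 250; Quaternary 2.58 − 0 = 2.58; Paleogene 66 − 23.03 = 42.97.
Ranking these from shortest: Quaternary < Paleogene < Permian < Cretaceous < Ectasian < Rhyacian < Tonian.
Position 2 in that ranking is Paleogene, which lasted 42.97 Myr.

Paleogene, 42.97 million years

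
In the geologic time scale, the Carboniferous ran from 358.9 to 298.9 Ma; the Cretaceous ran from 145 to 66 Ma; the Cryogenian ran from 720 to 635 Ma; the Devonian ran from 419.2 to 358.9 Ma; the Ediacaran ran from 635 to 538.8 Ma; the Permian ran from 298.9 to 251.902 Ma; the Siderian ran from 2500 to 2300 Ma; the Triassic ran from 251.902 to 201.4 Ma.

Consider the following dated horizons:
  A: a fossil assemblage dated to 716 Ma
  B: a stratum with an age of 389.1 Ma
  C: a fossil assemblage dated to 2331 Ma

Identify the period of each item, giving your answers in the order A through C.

A: 716 Ma lies in 720–635 Ma, so Cryogenian.
B: 389.1 Ma lies in 419.2–358.9 Ma, so Devonian.
C: 2331 Ma lies in 2500–2300 Ma, so Siderian.

A — Cryogenian; B — Devonian; C — Siderian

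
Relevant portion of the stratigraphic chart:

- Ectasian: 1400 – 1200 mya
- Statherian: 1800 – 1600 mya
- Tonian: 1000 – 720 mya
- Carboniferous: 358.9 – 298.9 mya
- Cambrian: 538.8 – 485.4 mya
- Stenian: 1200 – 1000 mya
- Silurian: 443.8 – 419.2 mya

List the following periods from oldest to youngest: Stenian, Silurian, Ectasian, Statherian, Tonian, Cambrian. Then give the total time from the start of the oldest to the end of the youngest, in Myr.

Start ages (Ma): Statherian 1800, Ectasian 1400, Stenian 1200, Tonian 1000, Cambrian 538.8, Silurian 443.8.
Ordered oldest to youngest: Statherian, Ectasian, Stenian, Tonian, Cambrian, Silurian.
Span = 1800 − 419.2 = 1380.8 Myr.

Statherian, Ectasian, Stenian, Tonian, Cambrian, Silurian; total span 1380.8 Myr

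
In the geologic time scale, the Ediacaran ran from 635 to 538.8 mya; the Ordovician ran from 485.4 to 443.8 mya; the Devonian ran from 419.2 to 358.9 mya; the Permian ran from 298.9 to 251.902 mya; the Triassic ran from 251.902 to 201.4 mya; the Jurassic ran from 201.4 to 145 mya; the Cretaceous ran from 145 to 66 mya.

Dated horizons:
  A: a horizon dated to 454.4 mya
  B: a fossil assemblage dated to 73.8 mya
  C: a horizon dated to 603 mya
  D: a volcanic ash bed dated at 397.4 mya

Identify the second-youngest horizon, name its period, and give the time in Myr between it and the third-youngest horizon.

D, in the Devonian; 57 million years to A

Sorted youngest-first by Ma: B (73.8), D (397.4), A (454.4), C (603).
The second youngest is D at 397.4 Ma, which lies in 419.2–358.9 Ma: the Devonian.
The third youngest is A at 454.4 Ma; separation = |397.4 − 454.4| = 57 Myr.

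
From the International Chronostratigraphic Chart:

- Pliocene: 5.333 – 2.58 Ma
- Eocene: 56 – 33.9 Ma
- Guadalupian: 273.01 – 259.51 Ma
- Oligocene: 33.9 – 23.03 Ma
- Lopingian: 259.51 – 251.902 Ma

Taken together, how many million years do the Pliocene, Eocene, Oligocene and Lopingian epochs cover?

Duration is start − end for each: (5.333 − 2.58) + (56 − 33.9) + (33.9 − 23.03) + (259.51 − 251.902).
That is 2.753 + 22.1 + 10.87 + 7.608, which totals 43.331 million years.

43.331 million years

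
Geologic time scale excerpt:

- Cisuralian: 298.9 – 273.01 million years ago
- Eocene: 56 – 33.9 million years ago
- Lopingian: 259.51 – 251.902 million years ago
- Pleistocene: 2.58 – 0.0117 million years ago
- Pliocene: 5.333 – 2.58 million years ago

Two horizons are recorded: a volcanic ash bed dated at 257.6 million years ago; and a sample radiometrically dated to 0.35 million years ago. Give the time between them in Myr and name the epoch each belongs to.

Elapsed time: 257.6 − 0.35 = 257.25 Myr.
257.6 Ma lies within 259.51–251.902 Ma: Lopingian.
0.35 Ma lies within 2.58–0.0117 Ma: Pleistocene.

257.25 million years apart; the first in the Lopingian, the second in the Pleistocene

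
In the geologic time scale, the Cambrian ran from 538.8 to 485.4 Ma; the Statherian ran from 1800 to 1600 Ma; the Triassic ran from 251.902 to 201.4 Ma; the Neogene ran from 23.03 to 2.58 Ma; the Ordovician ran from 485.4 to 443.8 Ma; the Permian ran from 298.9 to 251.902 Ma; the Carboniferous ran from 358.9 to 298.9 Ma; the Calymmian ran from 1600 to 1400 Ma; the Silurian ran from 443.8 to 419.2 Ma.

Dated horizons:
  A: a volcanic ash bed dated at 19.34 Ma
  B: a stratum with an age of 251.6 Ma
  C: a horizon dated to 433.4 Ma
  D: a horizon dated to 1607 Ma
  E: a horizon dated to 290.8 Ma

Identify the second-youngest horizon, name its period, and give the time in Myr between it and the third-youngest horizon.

Sorted youngest-first by Ma: A (19.34), B (251.6), E (290.8), C (433.4), D (1607).
The second youngest is B at 251.6 Ma, which lies in 251.902–201.4 Ma: the Triassic.
The third youngest is E at 290.8 Ma; separation = |251.6 − 290.8| = 39.2 Myr.

B, in the Triassic; 39.2 million years to E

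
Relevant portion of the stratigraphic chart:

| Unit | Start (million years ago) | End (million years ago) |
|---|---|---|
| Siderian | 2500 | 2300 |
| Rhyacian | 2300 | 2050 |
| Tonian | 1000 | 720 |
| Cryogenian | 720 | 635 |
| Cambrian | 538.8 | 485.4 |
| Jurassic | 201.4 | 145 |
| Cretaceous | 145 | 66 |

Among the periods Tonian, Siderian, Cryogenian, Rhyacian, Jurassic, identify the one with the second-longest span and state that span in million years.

Rhyacian, 250 million years

Durations: Tonian 280; Siderian 200; Cryogenian 85; Rhyacian 250; Jurassic 56.4 Myr.
Sorted longest-first: Tonian (280), Rhyacian (250), Siderian (200), Cryogenian (85), Jurassic (56.4).
The second longest is Rhyacian at 250 Myr.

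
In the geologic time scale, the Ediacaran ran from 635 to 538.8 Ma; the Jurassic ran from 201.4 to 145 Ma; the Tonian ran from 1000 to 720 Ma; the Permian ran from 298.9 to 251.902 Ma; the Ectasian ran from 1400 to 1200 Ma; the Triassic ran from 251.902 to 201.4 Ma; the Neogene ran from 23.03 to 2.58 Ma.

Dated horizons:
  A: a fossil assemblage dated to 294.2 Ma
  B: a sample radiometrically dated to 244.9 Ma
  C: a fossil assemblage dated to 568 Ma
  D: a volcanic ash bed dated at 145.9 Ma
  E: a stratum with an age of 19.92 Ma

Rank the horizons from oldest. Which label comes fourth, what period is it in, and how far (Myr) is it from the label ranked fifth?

Larger Ma means older, so oldest first: C 568 > A 294.2 > B 244.9 > D 145.9 > E 19.92.
Counting 4 along gives D (145.9 Ma); the excerpt puts that inside the Jurassic, 201.4–145 Ma.
Next in line is E (19.92 Ma), and 145.9 − 19.92 = 125.98 Myr.

D, in the Jurassic; 125.98 million years to E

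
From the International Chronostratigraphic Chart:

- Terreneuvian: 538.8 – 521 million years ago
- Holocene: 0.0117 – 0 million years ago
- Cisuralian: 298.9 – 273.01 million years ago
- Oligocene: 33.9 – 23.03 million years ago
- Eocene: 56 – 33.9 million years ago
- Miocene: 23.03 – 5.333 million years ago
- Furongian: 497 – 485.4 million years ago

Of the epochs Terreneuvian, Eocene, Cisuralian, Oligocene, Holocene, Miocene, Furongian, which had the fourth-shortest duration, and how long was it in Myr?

Miocene, 17.697 million years

Durations: Terreneuvian 17.8; Eocene 22.1; Cisuralian 25.89; Oligocene 10.87; Holocene 0.0117; Miocene 17.697; Furongian 11.6 Myr.
Sorted shortest-first: Holocene (0.0117), Oligocene (10.87), Furongian (11.6), Miocene (17.697), Terreneuvian (17.8), Eocene (22.1), Cisuralian (25.89).
The fourth shortest is Miocene at 17.697 Myr.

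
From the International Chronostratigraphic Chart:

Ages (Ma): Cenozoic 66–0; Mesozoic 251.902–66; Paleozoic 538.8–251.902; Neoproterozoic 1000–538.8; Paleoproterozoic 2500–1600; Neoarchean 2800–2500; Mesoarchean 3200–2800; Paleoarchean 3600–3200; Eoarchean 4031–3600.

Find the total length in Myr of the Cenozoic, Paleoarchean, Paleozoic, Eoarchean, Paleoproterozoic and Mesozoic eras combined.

2269.8 million years

Duration is start − end for each: (66 − 0) + (3600 − 3200) + (538.8 − 251.902) + (4031 − 3600) + (2500 − 1600) + (251.902 − 66).
That is 66 + 400 + 286.898 + 431 + 900 + 185.902, which totals 2269.8 million years.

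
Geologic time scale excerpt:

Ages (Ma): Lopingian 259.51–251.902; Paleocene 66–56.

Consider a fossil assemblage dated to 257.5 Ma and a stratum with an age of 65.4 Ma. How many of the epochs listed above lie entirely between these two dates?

0

Checking each listed span, none has both start < 257.5 Ma and end > 65.4 Ma — every epoch straddles one of the two dates or lies outside them — so the count is 0.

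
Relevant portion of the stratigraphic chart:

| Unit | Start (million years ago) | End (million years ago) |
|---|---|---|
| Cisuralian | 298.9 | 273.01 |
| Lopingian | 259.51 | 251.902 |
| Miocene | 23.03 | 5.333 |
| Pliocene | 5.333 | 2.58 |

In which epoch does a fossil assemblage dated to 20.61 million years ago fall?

Miocene

20.61 Ma lies between 23.03 and 5.333 Ma, so it falls in the Miocene.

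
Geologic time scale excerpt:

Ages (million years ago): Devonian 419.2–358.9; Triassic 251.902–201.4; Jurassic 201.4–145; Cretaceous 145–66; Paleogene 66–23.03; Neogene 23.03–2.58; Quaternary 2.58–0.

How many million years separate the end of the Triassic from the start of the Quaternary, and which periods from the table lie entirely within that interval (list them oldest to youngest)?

198.82 million years; Jurassic, Cretaceous, Paleogene, Neogene

The Triassic closes at 201.4 Ma and the Quaternary opens at 2.58 Ma, so the interval is 201.4 − 2.58 = 198.82 Myr.
A period fits inside if it starts at or after 201.4 Ma and ends at or before 2.58 Ma; oldest first that gives Jurassic, Cretaceous, Paleogene, Neogene.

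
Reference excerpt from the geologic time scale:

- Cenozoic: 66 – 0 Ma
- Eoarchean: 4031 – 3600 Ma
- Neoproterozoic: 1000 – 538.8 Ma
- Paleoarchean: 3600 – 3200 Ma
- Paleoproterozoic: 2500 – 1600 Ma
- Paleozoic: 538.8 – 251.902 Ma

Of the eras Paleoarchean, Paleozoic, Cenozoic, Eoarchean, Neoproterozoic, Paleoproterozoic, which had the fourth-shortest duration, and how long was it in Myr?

Start − end for each: Paleoarchean 3600 − 3200 = 400; Paleozoic 538.8 − 251.902 = 286.898; Cenozoic 66 − 0 = 66; Eoarchean 4031 − 3600 = 431; Neoproterozoic 1000 − 538.8 = 461.2; Paleoproterozoic 2500 − 1600 = 900.
Ranking these from shortest: Cenozoic < Paleozoic < Paleoarchean < Eoarchean < Neoproterozoic < Paleoproterozoic.
Position 4 in that ranking is Eoarchean, which lasted 431 Myr.

Eoarchean, 431 million years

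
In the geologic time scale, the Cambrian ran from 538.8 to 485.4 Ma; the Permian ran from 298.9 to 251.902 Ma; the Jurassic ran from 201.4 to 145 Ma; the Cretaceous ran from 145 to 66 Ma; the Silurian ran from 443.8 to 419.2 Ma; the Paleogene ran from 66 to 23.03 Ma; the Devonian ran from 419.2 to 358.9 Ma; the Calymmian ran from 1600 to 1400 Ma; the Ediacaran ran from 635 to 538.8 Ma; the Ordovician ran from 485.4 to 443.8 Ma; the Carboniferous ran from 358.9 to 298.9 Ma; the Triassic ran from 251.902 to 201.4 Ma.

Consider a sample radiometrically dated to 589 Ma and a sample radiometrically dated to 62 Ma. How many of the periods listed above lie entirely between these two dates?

9

589 Ma sits inside the Ediacaran (635–538.8) and 62 Ma inside the Paleogene (66–23.03); neither of those is wholly between the two dates.
The listed periods lying completely between them are Cambrian, Ordovician, Silurian, Devonian, Carboniferous, Permian, Triassic, Jurassic, Cretaceous — 9 in all.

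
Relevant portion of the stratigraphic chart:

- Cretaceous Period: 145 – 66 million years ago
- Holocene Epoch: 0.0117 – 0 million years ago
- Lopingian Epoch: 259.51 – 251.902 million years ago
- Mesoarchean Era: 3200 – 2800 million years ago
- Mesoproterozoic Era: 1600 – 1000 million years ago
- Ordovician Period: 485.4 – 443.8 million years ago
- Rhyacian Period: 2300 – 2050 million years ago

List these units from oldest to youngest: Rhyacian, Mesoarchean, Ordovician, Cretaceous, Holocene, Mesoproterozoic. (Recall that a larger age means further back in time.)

Sorting by start age (descending Ma, since larger Ma = older): Mesoarchean began 3200, Rhyacian began 2300, Mesoproterozoic began 1600, Ordovician began 485.4, Cretaceous began 145, Holocene began 0.0117.

Mesoarchean, Rhyacian, Mesoproterozoic, Ordovician, Cretaceous, Holocene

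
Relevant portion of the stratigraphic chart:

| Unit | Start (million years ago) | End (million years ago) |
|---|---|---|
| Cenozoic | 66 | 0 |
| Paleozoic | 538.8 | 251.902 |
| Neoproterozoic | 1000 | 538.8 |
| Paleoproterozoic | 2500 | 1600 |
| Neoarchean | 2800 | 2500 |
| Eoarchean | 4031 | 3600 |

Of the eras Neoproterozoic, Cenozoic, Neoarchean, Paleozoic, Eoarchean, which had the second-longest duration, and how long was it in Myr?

Eoarchean, 431 million years

Start − end for each: Neoproterozoic 1000 − 538.8 = 461.2; Cenozoic 66 − 0 = 66; Neoarchean 2800 − 2500 = 300; Paleozoic 538.8 − 251.902 = 286.898; Eoarchean 4031 − 3600 = 431.
Ranking these from longest: Neoproterozoic > Eoarchean > Neoarchean > Paleozoic > Cenozoic.
Position 2 in that ranking is Eoarchean, which lasted 431 Myr.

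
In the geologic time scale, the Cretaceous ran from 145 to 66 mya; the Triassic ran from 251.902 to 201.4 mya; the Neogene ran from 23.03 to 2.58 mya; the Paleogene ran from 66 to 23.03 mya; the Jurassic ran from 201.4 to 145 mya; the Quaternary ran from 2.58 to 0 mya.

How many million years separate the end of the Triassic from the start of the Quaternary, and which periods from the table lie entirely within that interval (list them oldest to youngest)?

198.82 million years; Jurassic, Cretaceous, Paleogene, Neogene

The Triassic closes at 201.4 Ma and the Quaternary opens at 2.58 Ma, so the interval is 201.4 − 2.58 = 198.82 Myr.
A period fits inside if it starts at or after 201.4 Ma and ends at or before 2.58 Ma; oldest first that gives Jurassic, Cretaceous, Paleogene, Neogene.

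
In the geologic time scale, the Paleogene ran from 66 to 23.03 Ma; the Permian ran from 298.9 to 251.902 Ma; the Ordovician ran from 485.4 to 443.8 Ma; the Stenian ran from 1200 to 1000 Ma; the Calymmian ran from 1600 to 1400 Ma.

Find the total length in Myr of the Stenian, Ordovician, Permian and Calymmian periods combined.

488.598 million years

Duration is start − end for each: (1200 − 1000) + (485.4 − 443.8) + (298.9 − 251.902) + (1600 − 1400).
That is 200 + 41.6 + 46.998 + 200, which totals 488.598 million years.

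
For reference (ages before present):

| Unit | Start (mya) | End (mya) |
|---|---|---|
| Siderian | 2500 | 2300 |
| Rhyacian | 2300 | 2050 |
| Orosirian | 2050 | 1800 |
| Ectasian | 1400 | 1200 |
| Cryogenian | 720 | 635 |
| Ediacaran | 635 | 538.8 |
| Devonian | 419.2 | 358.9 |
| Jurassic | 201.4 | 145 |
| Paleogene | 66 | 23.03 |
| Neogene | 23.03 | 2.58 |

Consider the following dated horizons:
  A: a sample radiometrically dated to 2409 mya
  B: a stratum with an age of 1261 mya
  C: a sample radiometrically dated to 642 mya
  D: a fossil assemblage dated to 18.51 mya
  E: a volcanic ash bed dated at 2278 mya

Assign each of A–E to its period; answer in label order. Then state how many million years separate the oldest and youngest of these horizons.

A — Siderian; B — Ectasian; C — Cryogenian; D — Neogene; E — Rhyacian; span 2390.49 million years

Match each age against the start–end ranges in the excerpt: A = 2409 Ma → Siderian (2500–2300); B = 1261 Ma → Ectasian (1400–1200); C = 642 Ma → Cryogenian (720–635); D = 18.51 Ma → Neogene (23.03–2.58); E = 2278 Ma → Rhyacian (2300–2050).
The largest age is 2409 Ma and the smallest is 18.51 Ma; their difference is 2390.49 Myr.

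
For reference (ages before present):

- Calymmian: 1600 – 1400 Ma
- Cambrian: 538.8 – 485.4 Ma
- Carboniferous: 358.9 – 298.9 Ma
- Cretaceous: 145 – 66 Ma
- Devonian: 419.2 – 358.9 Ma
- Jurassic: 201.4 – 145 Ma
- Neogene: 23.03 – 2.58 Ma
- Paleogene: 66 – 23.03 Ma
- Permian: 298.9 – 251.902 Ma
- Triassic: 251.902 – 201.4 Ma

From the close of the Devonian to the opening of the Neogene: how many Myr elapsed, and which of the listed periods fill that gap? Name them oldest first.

End of Devonian = 358.9 Ma; start of Neogene = 23.03 Ma.
Gap = 358.9 − 23.03 = 335.87 Myr.
Periods wholly inside 358.9–23.03 Ma: Carboniferous (358.9–298.9), Permian (298.9–251.902), Triassic (251.902–201.4), Jurassic (201.4–145), Cretaceous (145–66), Paleogene (66–23.03).

335.87 million years; Carboniferous, Permian, Triassic, Jurassic, Cretaceous, Paleogene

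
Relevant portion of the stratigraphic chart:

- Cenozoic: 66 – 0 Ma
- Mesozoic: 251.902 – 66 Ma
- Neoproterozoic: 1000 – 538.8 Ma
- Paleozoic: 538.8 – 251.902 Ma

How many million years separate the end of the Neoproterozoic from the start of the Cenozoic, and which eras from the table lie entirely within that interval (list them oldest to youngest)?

472.8 million years; Paleozoic, Mesozoic

End of Neoproterozoic = 538.8 Ma; start of Cenozoic = 66 Ma.
Gap = 538.8 − 66 = 472.8 Myr.
Eras wholly inside 538.8–66 Ma: Paleozoic (538.8–251.902), Mesozoic (251.902–66).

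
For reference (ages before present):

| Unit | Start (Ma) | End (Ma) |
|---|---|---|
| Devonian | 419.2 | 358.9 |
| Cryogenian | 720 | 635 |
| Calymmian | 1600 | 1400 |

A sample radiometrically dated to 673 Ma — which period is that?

Cryogenian

673 Ma lies between 720 and 635 Ma, so it falls in the Cryogenian.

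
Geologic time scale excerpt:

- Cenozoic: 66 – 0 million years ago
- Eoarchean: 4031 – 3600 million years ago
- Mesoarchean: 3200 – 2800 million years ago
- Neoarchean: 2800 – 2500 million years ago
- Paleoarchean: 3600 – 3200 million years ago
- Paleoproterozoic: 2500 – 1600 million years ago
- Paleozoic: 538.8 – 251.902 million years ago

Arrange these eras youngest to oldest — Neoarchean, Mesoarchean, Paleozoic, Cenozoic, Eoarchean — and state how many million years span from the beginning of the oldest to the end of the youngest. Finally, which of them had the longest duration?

From the excerpt: Neoarchean 2800–2500; Mesoarchean 3200–2800; Paleozoic 538.8–251.902; Cenozoic 66–0; Eoarchean 4031–3600 (Ma).
Larger Ma is earlier, so the oldest is Eoarchean and the youngest is Cenozoic; youngest to oldest: Cenozoic, Paleozoic, Neoarchean, Mesoarchean, Eoarchean.
Oldest start 4031 minus youngest end 0 gives 4031 Myr overall.
Individual lengths (start − end): Paleozoic 286.898; Eoarchean 431; Cenozoic 66; Mesoarchean 400; Neoarchean 300. The largest is Eoarchean at 431 Myr.

Cenozoic → Paleozoic → Neoarchean → Mesoarchean → Eoarchean; total span 4031 Myr; longest is Eoarchean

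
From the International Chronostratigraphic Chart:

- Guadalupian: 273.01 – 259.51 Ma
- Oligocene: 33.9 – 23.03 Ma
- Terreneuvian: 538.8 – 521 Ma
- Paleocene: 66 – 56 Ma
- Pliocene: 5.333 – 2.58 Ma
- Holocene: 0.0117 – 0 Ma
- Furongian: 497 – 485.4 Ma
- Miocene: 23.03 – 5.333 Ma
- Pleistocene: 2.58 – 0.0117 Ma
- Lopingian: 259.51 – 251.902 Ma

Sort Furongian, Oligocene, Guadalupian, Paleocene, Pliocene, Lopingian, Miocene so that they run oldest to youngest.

The oldest of these is Furongian (starts 497 Ma) and the youngest is Pliocene (ends 2.58 Ma).
In between, by decreasing start age: Guadalupian (273.01), Lopingian (259.51), Paleocene (66), Oligocene (33.9), Miocene (23.03).

Furongian → Guadalupian → Lopingian → Paleocene → Oligocene → Miocene → Pliocene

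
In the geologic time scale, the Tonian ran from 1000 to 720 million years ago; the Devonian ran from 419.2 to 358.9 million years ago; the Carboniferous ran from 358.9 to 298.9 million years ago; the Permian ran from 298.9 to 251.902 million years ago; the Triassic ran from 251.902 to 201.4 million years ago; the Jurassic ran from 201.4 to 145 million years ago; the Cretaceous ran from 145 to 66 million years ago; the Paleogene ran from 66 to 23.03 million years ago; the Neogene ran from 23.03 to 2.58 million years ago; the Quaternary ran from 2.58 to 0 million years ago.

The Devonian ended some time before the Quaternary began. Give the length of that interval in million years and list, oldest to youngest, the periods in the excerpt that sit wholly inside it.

The Devonian closes at 358.9 Ma and the Quaternary opens at 2.58 Ma, so the interval is 358.9 − 2.58 = 356.32 Myr.
A period fits inside if it starts at or after 358.9 Ma and ends at or before 2.58 Ma; oldest first that gives Carboniferous, Permian, Triassic, Jurassic, Cretaceous, Paleogene, Neogene.

356.32 million years; Carboniferous, Permian, Triassic, Jurassic, Cretaceous, Paleogene, Neogene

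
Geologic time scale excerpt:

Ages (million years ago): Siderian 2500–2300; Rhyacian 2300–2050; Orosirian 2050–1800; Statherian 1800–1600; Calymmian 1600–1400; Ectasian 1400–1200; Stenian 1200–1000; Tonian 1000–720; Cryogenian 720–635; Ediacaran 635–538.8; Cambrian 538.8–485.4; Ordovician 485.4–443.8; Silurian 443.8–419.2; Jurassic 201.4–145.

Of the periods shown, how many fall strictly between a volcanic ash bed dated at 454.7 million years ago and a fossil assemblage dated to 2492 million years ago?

The older date is 2492 Ma and the younger is 454.7 Ma.
Periods with start < 2492 and end > 454.7 Ma: Rhyacian (2300–2050), Orosirian (2050–1800), Statherian (1800–1600), Calymmian (1600–1400), Ectasian (1400–1200), Stenian (1200–1000), Tonian (1000–720), Cryogenian (720–635), Ediacaran (635–538.8), Cambrian (538.8–485.4).
That is 10 complete periods.

10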